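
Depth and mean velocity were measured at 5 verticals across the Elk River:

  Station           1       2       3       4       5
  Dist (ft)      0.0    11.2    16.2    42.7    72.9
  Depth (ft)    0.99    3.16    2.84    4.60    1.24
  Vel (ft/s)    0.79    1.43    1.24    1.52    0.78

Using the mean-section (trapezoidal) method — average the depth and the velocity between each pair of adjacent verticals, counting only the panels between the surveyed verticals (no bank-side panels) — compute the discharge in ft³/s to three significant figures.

283 ft³/s

Panel 1-2: Δb = 11.2 ft, d̄ = (0.99+3.16)/2 = 2.075, v̄ = (0.79+1.43)/2 = 1.11 → q = 11.2×2.075×1.11 = 25.80 ft³/s
Panel 2-3: Δb = 5 ft, d̄ = (3.16+2.84)/2 = 3, v̄ = (1.43+1.24)/2 = 1.335 → q = 5×3×1.335 = 20.03 ft³/s
Panel 3-4: Δb = 26.5 ft, d̄ = (2.84+4.60)/2 = 3.72, v̄ = (1.24+1.52)/2 = 1.38 → q = 26.5×3.72×1.38 = 136.0 ft³/s
Panel 4-5: Δb = 30.2 ft, d̄ = (4.60+1.24)/2 = 2.92, v̄ = (1.52+0.78)/2 = 1.15 → q = 30.2×2.92×1.15 = 101.4 ft³/s
Q = Σ q = 283.3 ft³/s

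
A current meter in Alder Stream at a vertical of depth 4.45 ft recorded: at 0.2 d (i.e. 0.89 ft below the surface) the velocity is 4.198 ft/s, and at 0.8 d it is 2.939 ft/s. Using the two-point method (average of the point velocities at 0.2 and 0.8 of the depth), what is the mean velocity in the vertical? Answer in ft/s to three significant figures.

3.57 ft/s

v̄ = (4.198 + 2.939) / 2 = 3.569 ft/s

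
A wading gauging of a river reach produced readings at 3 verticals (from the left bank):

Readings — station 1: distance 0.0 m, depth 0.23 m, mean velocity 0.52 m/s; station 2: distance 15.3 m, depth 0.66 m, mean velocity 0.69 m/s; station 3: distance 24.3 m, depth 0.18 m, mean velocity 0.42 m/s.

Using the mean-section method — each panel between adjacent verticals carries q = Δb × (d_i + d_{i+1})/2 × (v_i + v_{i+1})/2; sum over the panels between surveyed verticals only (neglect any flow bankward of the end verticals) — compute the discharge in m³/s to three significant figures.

6.22 m³/s

Panel 1-2: Δb = 15.3 m, d̄ = (0.23+0.66)/2 = 0.445, v̄ = (0.52+0.69)/2 = 0.605 → q = 15.3×0.445×0.605 = 4.119 m³/s
Panel 2-3: Δb = 9 m, d̄ = (0.66+0.18)/2 = 0.42, v̄ = (0.69+0.42)/2 = 0.555 → q = 9×0.42×0.555 = 2.098 m³/s
Q = Σ q = 6.217 m³/s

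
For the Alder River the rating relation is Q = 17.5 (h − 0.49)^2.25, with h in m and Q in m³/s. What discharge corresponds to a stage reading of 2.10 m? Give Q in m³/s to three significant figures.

Q = 17.5 × (2.10 − 0.49)^2.25 = 17.5 × 1.61^2.25 = 51.10 m³/s

51.1 m³/s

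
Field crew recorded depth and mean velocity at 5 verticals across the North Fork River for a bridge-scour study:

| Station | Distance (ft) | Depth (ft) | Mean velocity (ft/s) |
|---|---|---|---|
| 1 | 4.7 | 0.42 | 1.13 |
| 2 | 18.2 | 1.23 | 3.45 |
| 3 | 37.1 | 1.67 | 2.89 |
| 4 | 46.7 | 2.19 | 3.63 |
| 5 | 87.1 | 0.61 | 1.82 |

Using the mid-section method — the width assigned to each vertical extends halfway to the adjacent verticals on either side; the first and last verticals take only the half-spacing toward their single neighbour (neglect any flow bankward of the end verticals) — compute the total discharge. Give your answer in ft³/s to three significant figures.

w_1 = (18.2 − 4.7)/2 = 6.75 ft; q_1 = 1.13 × 0.42 × 6.75 = 3.204 ft³/s
w_2 = (37.1 − 4.7)/2 = 16.2 ft; q_2 = 3.45 × 1.23 × 16.2 = 68.74 ft³/s
w_3 = (46.7 − 18.2)/2 = 14.25 ft; q_3 = 2.89 × 1.67 × 14.25 = 68.77 ft³/s
w_4 = (87.1 − 37.1)/2 = 25 ft; q_4 = 3.63 × 2.19 × 25 = 198.7 ft³/s
w_5 = (87.1 − 46.7)/2 = 20.2 ft; q_5 = 1.82 × 0.61 × 20.2 = 22.43 ft³/s
Q = Σ qᵢ = 361.9 ft³/s

362 ft³/s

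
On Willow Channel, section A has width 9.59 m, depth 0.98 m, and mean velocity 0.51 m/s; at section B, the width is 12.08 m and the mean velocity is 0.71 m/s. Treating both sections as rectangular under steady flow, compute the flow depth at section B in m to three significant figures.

0.559 m

Q = A₁V₁ = (9.59×0.98) × 0.51 = 4.793 m³/s
d₂ = Q/(b₂ V₂) = 4.793/(12.08×0.71) = 0.5588 m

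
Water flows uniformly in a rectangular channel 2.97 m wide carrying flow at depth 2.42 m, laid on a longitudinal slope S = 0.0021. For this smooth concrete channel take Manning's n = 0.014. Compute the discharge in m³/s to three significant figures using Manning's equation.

A = b·y = 2.97 × 2.42 = 7.187 m²
P = b + 2y = 2.97 + 2×2.42 = 7.810 m
R = A/P = 7.187/7.810 = 0.9203 m
Q = (1/n)·A·R^(2/3)·S^(1/2) = (1/0.014) × 7.187 × 0.9203^(2/3) × 0.0021^(1/2) = 22.26 m³/s

22.3 m³/s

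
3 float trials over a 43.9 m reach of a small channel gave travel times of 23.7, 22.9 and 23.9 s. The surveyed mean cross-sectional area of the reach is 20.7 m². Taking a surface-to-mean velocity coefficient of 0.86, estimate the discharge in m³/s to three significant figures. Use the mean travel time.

t̄ = (23.7 + 22.9 + 23.9) / 3 = 23.5 s
v_surface = L / t̄ = 43.9 / 23.5 = 1.868 m/s
v_mean = 0.86 × 1.868 = 1.607 m/s
Q = A × v_mean = 20.7 × 1.607 = 33.26 m³/s

33.3 m³/s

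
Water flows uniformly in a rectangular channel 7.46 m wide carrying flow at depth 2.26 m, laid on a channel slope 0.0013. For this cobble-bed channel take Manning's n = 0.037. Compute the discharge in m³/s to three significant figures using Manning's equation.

20.6 m³/s

A = b·y = 7.46 × 2.26 = 16.86 m²
P = b + 2y = 7.46 + 2×2.26 = 11.98 m
R = A/P = 16.86/11.98 = 1.407 m
Q = (1/n)·A·R^(2/3)·S^(1/2) = (1/0.037) × 16.86 × 1.407^(2/3) × 0.0013^(1/2) = 20.63 m³/s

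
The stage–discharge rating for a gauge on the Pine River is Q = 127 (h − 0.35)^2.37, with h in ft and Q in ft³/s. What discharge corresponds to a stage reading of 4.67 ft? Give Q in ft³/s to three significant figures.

4070 ft³/s

Q = 127 × (4.67 − 0.35)^2.37 = 127 × 4.32^2.37 = 4073 ft³/s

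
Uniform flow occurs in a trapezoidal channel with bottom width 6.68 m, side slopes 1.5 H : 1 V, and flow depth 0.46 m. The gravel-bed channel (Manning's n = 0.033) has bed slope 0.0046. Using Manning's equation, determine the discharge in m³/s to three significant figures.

3.82 m³/s

A = (b + z·y)·y = (6.68 + 1.5×0.46)×0.46 = 3.390 m²
P = b + 2y√(1+z²) = 6.68 + 2×0.46×√(1+1.5²) = 8.339 m
R = A/P = 3.390/8.339 = 0.4066 m
Q = (1/n)·A·R^(2/3)·S^(1/2) = (1/0.033) × 3.390 × 0.4066^(2/3) × 0.0046^(1/2) = 3.824 m³/s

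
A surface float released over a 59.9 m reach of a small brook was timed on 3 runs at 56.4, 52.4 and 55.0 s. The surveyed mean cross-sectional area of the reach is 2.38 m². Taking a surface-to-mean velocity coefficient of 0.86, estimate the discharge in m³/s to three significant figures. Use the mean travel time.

t̄ = (56.4 + 52.4 + 55.0) / 3 = 54.6 s
v_surface = L / t̄ = 59.9 / 54.6 = 1.097 m/s
v_mean = 0.86 × 1.097 = 0.9435 m/s
Q = A × v_mean = 2.38 × 0.9435 = 2.245 m³/s

2.25 m³/s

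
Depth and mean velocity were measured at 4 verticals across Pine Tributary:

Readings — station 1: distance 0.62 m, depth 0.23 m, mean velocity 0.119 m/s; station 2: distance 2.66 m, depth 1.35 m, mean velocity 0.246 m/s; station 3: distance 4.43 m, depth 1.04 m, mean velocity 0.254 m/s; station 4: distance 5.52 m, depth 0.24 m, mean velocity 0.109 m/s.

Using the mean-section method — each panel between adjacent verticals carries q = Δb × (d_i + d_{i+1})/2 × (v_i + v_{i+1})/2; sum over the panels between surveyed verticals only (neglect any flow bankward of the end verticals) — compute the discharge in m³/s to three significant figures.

Panel 1-2: Δb = 2.04 m, d̄ = (0.23+1.35)/2 = 0.79, v̄ = (0.119+0.246)/2 = 0.1825 → q = 2.04×0.79×0.1825 = 0.2941 m³/s
Panel 2-3: Δb = 1.77 m, d̄ = (1.35+1.04)/2 = 1.195, v̄ = (0.246+0.254)/2 = 0.25 → q = 1.77×1.195×0.25 = 0.5288 m³/s
Panel 3-4: Δb = 1.09 m, d̄ = (1.04+0.24)/2 = 0.64, v̄ = (0.254+0.109)/2 = 0.1815 → q = 1.09×0.64×0.1815 = 0.1266 m³/s
Q = Σ q = 0.9495 m³/s

0.950 m³/s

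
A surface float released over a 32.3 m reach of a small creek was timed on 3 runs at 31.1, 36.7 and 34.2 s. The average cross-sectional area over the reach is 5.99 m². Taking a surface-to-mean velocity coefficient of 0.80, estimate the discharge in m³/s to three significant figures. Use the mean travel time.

t̄ = (31.1 + 36.7 + 34.2) / 3 = 34 s
v_surface = L / t̄ = 32.3 / 34 = 0.9500 m/s
v_mean = 0.80 × 0.9500 = 0.7600 m/s
Q = A × v_mean = 5.99 × 0.7600 = 4.552 m³/s

4.55 m³/s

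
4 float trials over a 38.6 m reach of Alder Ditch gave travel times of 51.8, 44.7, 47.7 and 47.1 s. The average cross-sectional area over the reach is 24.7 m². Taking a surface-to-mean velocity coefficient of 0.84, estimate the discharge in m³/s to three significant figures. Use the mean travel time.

t̄ = (51.8 + 44.7 + 47.7 + 47.1) / 4 = 47.825 s
v_surface = L / t̄ = 38.6 / 47.825 = 0.8071 m/s
v_mean = 0.84 × 0.8071 = 0.6780 m/s
Q = A × v_mean = 24.7 × 0.6780 = 16.75 m³/s

16.7 m³/s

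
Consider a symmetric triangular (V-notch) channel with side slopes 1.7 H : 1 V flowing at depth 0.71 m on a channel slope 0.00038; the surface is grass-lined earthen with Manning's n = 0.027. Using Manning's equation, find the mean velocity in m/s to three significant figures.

0.328 m/s

A = z·y² = 1.7×0.71² = 0.8570 m²
P = 2y√(1+z²) = 2×0.71×√(1+1.7²) = 2.801 m
R = A/P = 0.8570/2.801 = 0.3060 m
Q = (1/n)·A·R^(2/3)·S^(1/2) = (1/0.027) × 0.8570 × 0.3060^(2/3) × 0.00038^(1/2) = 0.2809 m³/s
V = Q/A = 0.2809/0.8570 = 0.3278 m/s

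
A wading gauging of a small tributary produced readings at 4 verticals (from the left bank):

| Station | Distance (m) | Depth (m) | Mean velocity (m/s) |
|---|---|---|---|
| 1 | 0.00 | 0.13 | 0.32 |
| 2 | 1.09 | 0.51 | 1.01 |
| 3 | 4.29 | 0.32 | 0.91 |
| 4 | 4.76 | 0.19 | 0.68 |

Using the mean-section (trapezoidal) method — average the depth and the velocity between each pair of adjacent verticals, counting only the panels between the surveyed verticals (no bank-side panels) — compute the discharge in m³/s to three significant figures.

1.60 m³/s

Panel 1-2: Δb = 1.09 m, d̄ = (0.13+0.51)/2 = 0.32, v̄ = (0.32+1.01)/2 = 0.665 → q = 1.09×0.32×0.665 = 0.2320 m³/s
Panel 2-3: Δb = 3.2 m, d̄ = (0.51+0.32)/2 = 0.415, v̄ = (1.01+0.91)/2 = 0.96 → q = 3.2×0.415×0.96 = 1.275 m³/s
Panel 3-4: Δb = 0.47 m, d̄ = (0.32+0.19)/2 = 0.255, v̄ = (0.91+0.68)/2 = 0.795 → q = 0.47×0.255×0.795 = 0.09528 m³/s
Q = Σ q = 1.602 m³/s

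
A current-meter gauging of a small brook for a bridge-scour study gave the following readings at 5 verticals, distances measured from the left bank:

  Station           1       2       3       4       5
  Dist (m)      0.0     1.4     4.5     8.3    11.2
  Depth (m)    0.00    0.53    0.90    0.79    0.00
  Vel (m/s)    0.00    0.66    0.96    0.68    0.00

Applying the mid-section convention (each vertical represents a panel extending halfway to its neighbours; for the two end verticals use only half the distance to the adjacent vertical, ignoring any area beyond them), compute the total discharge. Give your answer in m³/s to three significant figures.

w_2 = (4.5 − 0.0)/2 = 2.25 m; q_2 = 0.66 × 0.53 × 2.25 = 0.7871 m³/s
w_3 = (8.3 − 1.4)/2 = 3.45 m; q_3 = 0.96 × 0.90 × 3.45 = 2.981 m³/s
w_4 = (11.2 − 4.5)/2 = 3.35 m; q_4 = 0.68 × 0.79 × 3.35 = 1.800 m³/s
Stations 1, 5 contribute zero (depth or velocity is 0).
Q = Σ qᵢ = 5.567 m³/s

5.57 m³/s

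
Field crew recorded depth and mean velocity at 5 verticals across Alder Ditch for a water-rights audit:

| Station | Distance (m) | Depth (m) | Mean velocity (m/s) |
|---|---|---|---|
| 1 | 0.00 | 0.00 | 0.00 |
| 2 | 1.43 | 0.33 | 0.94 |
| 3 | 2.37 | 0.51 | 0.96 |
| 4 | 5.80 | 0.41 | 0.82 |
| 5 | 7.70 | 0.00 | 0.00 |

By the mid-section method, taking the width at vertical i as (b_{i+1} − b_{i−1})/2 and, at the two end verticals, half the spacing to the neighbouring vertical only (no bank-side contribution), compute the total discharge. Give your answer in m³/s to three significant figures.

2.33 m³/s

w_2 = (2.37 − 0.00)/2 = 1.185 m; q_2 = 0.94 × 0.33 × 1.185 = 0.3676 m³/s
w_3 = (5.80 − 1.43)/2 = 2.185 m; q_3 = 0.96 × 0.51 × 2.185 = 1.070 m³/s
w_4 = (7.70 − 2.37)/2 = 2.665 m; q_4 = 0.82 × 0.41 × 2.665 = 0.8960 m³/s
Stations 1, 5 contribute zero (depth or velocity is 0).
Q = Σ qᵢ = 2.333 m³/s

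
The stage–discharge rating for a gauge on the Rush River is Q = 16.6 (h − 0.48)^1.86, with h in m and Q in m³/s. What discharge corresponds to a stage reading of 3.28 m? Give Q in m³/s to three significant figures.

113 m³/s

Q = 16.6 × (3.28 − 0.48)^1.86 = 16.6 × 2.8^1.86 = 112.7 m³/s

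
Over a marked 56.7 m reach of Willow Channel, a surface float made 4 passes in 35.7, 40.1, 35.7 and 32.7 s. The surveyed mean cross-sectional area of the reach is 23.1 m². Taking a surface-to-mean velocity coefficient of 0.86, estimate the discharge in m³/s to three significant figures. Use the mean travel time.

t̄ = (35.7 + 40.1 + 35.7 + 32.7) / 4 = 36.05 s
v_surface = L / t̄ = 56.7 / 36.05 = 1.573 m/s
v_mean = 0.86 × 1.573 = 1.353 m/s
Q = A × v_mean = 23.1 × 1.353 = 31.25 m³/s

31.2 m³/s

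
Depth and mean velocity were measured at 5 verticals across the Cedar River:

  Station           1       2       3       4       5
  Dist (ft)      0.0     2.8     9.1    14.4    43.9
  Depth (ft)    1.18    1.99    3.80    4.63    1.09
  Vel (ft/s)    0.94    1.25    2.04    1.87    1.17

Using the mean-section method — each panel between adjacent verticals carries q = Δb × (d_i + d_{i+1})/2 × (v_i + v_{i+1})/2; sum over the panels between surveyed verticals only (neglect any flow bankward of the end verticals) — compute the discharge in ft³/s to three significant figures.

Panel 1-2: Δb = 2.8 ft, d̄ = (1.18+1.99)/2 = 1.585, v̄ = (0.94+1.25)/2 = 1.095 → q = 2.8×1.585×1.095 = 4.860 ft³/s
Panel 2-3: Δb = 6.3 ft, d̄ = (1.99+3.80)/2 = 2.895, v̄ = (1.25+2.04)/2 = 1.645 → q = 6.3×2.895×1.645 = 30.00 ft³/s
Panel 3-4: Δb = 5.3 ft, d̄ = (3.80+4.63)/2 = 4.215, v̄ = (2.04+1.87)/2 = 1.955 → q = 5.3×4.215×1.955 = 43.67 ft³/s
Panel 4-5: Δb = 29.5 ft, d̄ = (4.63+1.09)/2 = 2.86, v̄ = (1.87+1.17)/2 = 1.52 → q = 29.5×2.86×1.52 = 128.2 ft³/s
Q = Σ q = 206.8 ft³/s

207 ft³/s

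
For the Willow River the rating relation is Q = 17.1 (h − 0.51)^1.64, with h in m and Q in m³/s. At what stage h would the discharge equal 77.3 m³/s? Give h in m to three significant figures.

3.02 m

h − h₀ = (Q/C)^(1/b) = (77.3/17.1)^(1/1.64) = 2.509 m
h = 0.51 + 2.509 = 3.019 m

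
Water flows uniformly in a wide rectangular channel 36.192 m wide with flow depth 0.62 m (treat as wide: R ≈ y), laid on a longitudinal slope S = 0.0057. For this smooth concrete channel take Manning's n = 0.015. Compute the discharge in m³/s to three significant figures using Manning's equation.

A = b·y = 36.192 × 0.62 = 22.44 m²
Wide channel: R ≈ y = 0.62 m
Q = (1/n)·A·R^(2/3)·S^(1/2) = (1/0.015) × 22.44 × 0.6200^(2/3) × 0.0057^(1/2) = 82.12 m³/s

82.1 m³/s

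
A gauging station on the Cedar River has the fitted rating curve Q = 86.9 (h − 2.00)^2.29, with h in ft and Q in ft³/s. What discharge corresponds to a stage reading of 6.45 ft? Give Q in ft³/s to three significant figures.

Q = 86.9 × (6.45 − 2.00)^2.29 = 86.9 × 4.45^2.29 = 2653 ft³/s

2650 ft³/s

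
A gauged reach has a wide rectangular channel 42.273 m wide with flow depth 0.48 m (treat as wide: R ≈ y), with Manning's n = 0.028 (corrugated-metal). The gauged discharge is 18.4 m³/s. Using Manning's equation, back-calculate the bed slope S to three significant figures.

A = b·y = 42.273 × 0.48 = 20.29 m²
Wide channel: R ≈ y = 0.48 m
S = (Q·n / (1·A·R^(2/3)))² = (18.4×0.028 / (1×20.29×0.6130))² = 0.001715

0.00172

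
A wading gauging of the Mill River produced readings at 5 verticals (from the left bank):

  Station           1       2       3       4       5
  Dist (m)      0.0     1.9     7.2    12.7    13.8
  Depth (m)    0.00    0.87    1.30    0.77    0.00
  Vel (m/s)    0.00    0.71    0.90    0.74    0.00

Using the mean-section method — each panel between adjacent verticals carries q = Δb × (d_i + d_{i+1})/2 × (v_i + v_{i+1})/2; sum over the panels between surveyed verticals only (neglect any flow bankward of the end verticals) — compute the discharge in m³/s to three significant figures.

Panel 1-2: Δb = 1.9 m, d̄ = (0.00+0.87)/2 = 0.435, v̄ = (0.00+0.71)/2 = 0.355 → q = 1.9×0.435×0.355 = 0.2934 m³/s
Panel 2-3: Δb = 5.3 m, d̄ = (0.87+1.30)/2 = 1.085, v̄ = (0.71+0.90)/2 = 0.805 → q = 5.3×1.085×0.805 = 4.629 m³/s
Panel 3-4: Δb = 5.5 m, d̄ = (1.30+0.77)/2 = 1.035, v̄ = (0.90+0.74)/2 = 0.82 → q = 5.5×1.035×0.82 = 4.668 m³/s
Panel 4-5: Δb = 1.1 m, d̄ = (0.77+0.00)/2 = 0.385, v̄ = (0.74+0.00)/2 = 0.37 → q = 1.1×0.385×0.37 = 0.1567 m³/s
Q = Σ q = 9.747 m³/s

9.75 m³/s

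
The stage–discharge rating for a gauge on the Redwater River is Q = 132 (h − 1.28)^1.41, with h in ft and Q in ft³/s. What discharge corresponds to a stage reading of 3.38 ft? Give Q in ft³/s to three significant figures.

Q = 132 × (3.38 − 1.28)^1.41 = 132 × 2.1^1.41 = 375.8 ft³/s

376 ft³/s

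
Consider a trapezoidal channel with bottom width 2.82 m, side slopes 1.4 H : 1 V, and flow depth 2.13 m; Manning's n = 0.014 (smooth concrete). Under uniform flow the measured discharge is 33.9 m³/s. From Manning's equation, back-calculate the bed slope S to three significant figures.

0.00113

A = (b + z·y)·y = (2.82 + 1.4×2.13)×2.13 = 12.36 m²
P = b + 2y√(1+z²) = 2.82 + 2×2.13×√(1+1.4²) = 10.15 m
R = A/P = 12.36/10.15 = 1.218 m
S = (Q·n / (1·A·R^(2/3)))² = (33.9×0.014 / (1×12.36×1.140))² = 0.001134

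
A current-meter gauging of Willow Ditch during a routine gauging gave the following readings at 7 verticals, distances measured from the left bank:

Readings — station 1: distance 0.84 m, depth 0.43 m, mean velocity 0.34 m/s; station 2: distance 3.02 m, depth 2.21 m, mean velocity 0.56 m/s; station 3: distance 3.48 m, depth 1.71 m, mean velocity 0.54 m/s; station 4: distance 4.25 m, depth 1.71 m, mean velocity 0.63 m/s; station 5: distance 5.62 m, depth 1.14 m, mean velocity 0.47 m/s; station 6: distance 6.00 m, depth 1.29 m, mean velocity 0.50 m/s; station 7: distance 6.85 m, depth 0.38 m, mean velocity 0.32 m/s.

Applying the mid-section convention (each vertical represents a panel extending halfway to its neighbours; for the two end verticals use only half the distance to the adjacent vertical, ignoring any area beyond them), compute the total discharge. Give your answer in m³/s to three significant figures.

w_1 = (3.02 − 0.84)/2 = 1.09 m; q_1 = 0.34 × 0.43 × 1.09 = 0.1594 m³/s
w_2 = (3.48 − 0.84)/2 = 1.32 m; q_2 = 0.56 × 2.21 × 1.32 = 1.634 m³/s
w_3 = (4.25 − 3.02)/2 = 0.615 m; q_3 = 0.54 × 1.71 × 0.615 = 0.5679 m³/s
w_4 = (5.62 − 3.48)/2 = 1.07 m; q_4 = 0.63 × 1.71 × 1.07 = 1.153 m³/s
w_5 = (6.00 − 4.25)/2 = 0.875 m; q_5 = 0.47 × 1.14 × 0.875 = 0.4688 m³/s
w_6 = (6.85 − 5.62)/2 = 0.615 m; q_6 = 0.50 × 1.29 × 0.615 = 0.3967 m³/s
w_7 = (6.85 − 6.00)/2 = 0.425 m; q_7 = 0.32 × 0.38 × 0.425 = 0.05168 m³/s
Q = Σ qᵢ = 4.431 m³/s

4.43 m³/s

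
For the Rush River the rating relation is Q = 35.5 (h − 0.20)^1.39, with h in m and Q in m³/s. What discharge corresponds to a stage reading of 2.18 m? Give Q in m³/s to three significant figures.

Q = 35.5 × (2.18 − 0.20)^1.39 = 35.5 × 1.98^1.39 = 91.75 m³/s

91.7 m³/s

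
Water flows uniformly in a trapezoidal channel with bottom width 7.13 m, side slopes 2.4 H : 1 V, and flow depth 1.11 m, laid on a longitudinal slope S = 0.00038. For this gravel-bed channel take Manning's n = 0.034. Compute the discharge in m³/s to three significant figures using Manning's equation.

A = (b + z·y)·y = (7.13 + 2.4×1.11)×1.11 = 10.87 m²
P = b + 2y√(1+z²) = 7.13 + 2×1.11×√(1+2.4²) = 12.90 m
R = A/P = 10.87/12.90 = 0.8426 m
Q = (1/n)·A·R^(2/3)·S^(1/2) = (1/0.034) × 10.87 × 0.8426^(2/3) × 0.00038^(1/2) = 5.560 m³/s

5.56 m³/s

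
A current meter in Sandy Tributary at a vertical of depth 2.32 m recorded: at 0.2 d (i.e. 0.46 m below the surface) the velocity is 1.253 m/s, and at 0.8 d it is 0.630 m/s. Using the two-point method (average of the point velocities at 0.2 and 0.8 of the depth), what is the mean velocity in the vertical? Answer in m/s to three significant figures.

v̄ = (1.253 + 0.630) / 2 = 0.9415 m/s

0.942 m/s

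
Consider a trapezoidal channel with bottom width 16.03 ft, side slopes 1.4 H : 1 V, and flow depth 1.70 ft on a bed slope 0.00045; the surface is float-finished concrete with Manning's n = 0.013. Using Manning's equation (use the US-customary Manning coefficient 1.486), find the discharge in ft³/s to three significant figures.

A = (b + z·y)·y = (16.03 + 1.4×1.70)×1.70 = 31.30 ft²
P = b + 2y√(1+z²) = 16.03 + 2×1.70×√(1+1.4²) = 21.88 ft
R = A/P = 31.30/21.88 = 1.430 ft
Q = (1.486/n)·A·R^(2/3)·S^(1/2) = (1.486/0.013) × 31.30 × 1.430^(2/3) × 0.00045^(1/2) = 96.34 ft³/s

96.3 ft³/s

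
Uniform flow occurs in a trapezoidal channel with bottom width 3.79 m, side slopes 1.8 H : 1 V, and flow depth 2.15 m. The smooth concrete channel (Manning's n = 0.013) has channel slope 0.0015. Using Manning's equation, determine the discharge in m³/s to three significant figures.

58.5 m³/s

A = (b + z·y)·y = (3.79 + 1.8×2.15)×2.15 = 16.47 m²
P = b + 2y√(1+z²) = 3.79 + 2×2.15×√(1+1.8²) = 12.64 m
R = A/P = 16.47/12.64 = 1.302 m
Q = (1/n)·A·R^(2/3)·S^(1/2) = (1/0.013) × 16.47 × 1.302^(2/3) × 0.0015^(1/2) = 58.52 m³/s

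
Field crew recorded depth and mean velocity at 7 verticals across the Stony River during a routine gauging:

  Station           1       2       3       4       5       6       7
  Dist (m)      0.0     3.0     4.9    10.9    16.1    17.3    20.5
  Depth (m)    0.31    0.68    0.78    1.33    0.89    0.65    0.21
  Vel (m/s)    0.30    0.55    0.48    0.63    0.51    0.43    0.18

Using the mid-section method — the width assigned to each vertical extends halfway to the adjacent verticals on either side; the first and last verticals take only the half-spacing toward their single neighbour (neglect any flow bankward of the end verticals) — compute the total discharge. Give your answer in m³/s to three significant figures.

9.35 m³/s

w_1 = (3.0 − 0.0)/2 = 1.5 m; q_1 = 0.30 × 0.31 × 1.5 = 0.1395 m³/s
w_2 = (4.9 − 0.0)/2 = 2.45 m; q_2 = 0.55 × 0.68 × 2.45 = 0.9163 m³/s
w_3 = (10.9 − 3.0)/2 = 3.95 m; q_3 = 0.48 × 0.78 × 3.95 = 1.479 m³/s
w_4 = (16.1 − 4.9)/2 = 5.6 m; q_4 = 0.63 × 1.33 × 5.6 = 4.692 m³/s
w_5 = (17.3 − 10.9)/2 = 3.2 m; q_5 = 0.51 × 0.89 × 3.2 = 1.452 m³/s
w_6 = (20.5 − 16.1)/2 = 2.2 m; q_6 = 0.43 × 0.65 × 2.2 = 0.6149 m³/s
w_7 = (20.5 − 17.3)/2 = 1.6 m; q_7 = 0.18 × 0.21 × 1.6 = 0.06048 m³/s
Q = Σ qᵢ = 9.355 m³/s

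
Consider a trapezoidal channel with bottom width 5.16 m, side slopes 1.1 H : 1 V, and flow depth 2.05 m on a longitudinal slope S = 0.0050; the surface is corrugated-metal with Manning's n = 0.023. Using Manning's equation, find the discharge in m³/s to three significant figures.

57.1 m³/s

A = (b + z·y)·y = (5.16 + 1.1×2.05)×2.05 = 15.20 m²
P = b + 2y√(1+z²) = 5.16 + 2×2.05×√(1+1.1²) = 11.26 m
R = A/P = 15.20/11.26 = 1.351 m
Q = (1/n)·A·R^(2/3)·S^(1/2) = (1/0.023) × 15.20 × 1.351^(2/3) × 0.0050^(1/2) = 57.10 m³/s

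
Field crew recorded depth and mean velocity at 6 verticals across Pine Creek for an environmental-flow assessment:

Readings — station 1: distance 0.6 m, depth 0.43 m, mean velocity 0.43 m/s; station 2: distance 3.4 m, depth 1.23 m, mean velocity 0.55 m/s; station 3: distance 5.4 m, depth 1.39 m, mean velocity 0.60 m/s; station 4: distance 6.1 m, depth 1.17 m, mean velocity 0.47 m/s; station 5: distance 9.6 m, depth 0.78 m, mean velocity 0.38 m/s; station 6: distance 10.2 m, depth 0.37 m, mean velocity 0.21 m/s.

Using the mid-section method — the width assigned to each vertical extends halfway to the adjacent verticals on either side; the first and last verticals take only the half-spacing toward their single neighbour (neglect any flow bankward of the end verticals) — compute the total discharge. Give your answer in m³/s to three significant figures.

w_1 = (3.4 − 0.6)/2 = 1.4 m; q_1 = 0.43 × 0.43 × 1.4 = 0.2589 m³/s
w_2 = (5.4 − 0.6)/2 = 2.4 m; q_2 = 0.55 × 1.23 × 2.4 = 1.624 m³/s
w_3 = (6.1 − 3.4)/2 = 1.35 m; q_3 = 0.60 × 1.39 × 1.35 = 1.126 m³/s
w_4 = (9.6 − 5.4)/2 = 2.1 m; q_4 = 0.47 × 1.17 × 2.1 = 1.155 m³/s
w_5 = (10.2 − 6.1)/2 = 2.05 m; q_5 = 0.38 × 0.78 × 2.05 = 0.6076 m³/s
w_6 = (10.2 − 9.6)/2 = 0.3 m; q_6 = 0.21 × 0.37 × 0.3 = 0.02331 m³/s
Q = Σ qᵢ = 4.794 m³/s

4.79 m³/s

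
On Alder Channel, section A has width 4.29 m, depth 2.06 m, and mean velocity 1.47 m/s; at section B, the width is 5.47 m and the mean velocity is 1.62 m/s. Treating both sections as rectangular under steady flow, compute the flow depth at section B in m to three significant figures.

1.47 m

Q = A₁V₁ = (4.29×2.06) × 1.47 = 12.99 m³/s
d₂ = Q/(b₂ V₂) = 12.99/(5.47×1.62) = 1.466 m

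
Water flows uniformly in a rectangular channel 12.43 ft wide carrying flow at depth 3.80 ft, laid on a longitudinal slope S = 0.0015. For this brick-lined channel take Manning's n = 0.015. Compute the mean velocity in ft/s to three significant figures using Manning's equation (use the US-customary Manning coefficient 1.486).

6.80 ft/s

A = b·y = 12.43 × 3.80 = 47.23 ft²
P = b + 2y = 12.43 + 2×3.80 = 20.03 ft
R = A/P = 47.23/20.03 = 2.358 ft
Q = (1.486/n)·A·R^(2/3)·S^(1/2) = (1.486/0.015) × 47.23 × 2.358^(2/3) × 0.0015^(1/2) = 321.1 ft³/s
V = Q/A = 321.1/47.23 = 6.798 ft/s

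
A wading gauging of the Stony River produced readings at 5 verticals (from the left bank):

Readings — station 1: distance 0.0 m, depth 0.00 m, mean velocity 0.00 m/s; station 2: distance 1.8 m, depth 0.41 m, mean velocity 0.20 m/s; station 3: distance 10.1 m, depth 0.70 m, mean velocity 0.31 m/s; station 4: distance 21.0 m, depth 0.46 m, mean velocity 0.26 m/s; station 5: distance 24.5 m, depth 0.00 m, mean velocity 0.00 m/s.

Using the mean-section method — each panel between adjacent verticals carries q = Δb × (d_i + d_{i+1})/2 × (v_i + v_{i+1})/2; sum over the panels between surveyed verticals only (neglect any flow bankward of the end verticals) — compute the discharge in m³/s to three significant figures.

Panel 1-2: Δb = 1.8 m, d̄ = (0.00+0.41)/2 = 0.205, v̄ = (0.00+0.20)/2 = 0.1 → q = 1.8×0.205×0.1 = 0.03690 m³/s
Panel 2-3: Δb = 8.3 m, d̄ = (0.41+0.70)/2 = 0.555, v̄ = (0.20+0.31)/2 = 0.255 → q = 8.3×0.555×0.255 = 1.175 m³/s
Panel 3-4: Δb = 10.9 m, d̄ = (0.70+0.46)/2 = 0.58, v̄ = (0.31+0.26)/2 = 0.285 → q = 10.9×0.58×0.285 = 1.802 m³/s
Panel 4-5: Δb = 3.5 m, d̄ = (0.46+0.00)/2 = 0.23, v̄ = (0.26+0.00)/2 = 0.13 → q = 3.5×0.23×0.13 = 0.1047 m³/s
Q = Σ q = 3.118 m³/s

3.12 m³/s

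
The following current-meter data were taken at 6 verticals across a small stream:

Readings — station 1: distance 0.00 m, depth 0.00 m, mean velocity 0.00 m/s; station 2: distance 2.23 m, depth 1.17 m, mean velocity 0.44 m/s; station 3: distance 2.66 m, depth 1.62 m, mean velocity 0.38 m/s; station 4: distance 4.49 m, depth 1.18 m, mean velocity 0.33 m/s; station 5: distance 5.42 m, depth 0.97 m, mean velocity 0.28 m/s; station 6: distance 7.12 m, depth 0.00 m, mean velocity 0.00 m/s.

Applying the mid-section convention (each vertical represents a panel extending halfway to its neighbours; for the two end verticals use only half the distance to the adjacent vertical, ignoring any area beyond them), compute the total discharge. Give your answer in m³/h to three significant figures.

8190 m³/h

w_2 = (2.66 − 0.00)/2 = 1.33 m; q_2 = 0.44 × 1.17 × 1.33 = 0.6847 m³/s
w_3 = (4.49 − 2.23)/2 = 1.13 m; q_3 = 0.38 × 1.62 × 1.13 = 0.6956 m³/s
w_4 = (5.42 − 2.66)/2 = 1.38 m; q_4 = 0.33 × 1.18 × 1.38 = 0.5374 m³/s
w_5 = (7.12 − 4.49)/2 = 1.315 m; q_5 = 0.28 × 0.97 × 1.315 = 0.3572 m³/s
Stations 1, 6 contribute zero (depth or velocity is 0).
Q = Σ qᵢ = 2.275 m³/s
= 2.275 × 3600 = 8189 m³/h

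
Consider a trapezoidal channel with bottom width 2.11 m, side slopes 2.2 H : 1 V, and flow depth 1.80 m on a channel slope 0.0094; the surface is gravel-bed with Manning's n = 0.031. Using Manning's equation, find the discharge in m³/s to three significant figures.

A = (b + z·y)·y = (2.11 + 2.2×1.80)×1.80 = 10.93 m²
P = b + 2y√(1+z²) = 2.11 + 2×1.80×√(1+2.2²) = 10.81 m
R = A/P = 10.93/10.81 = 1.011 m
Q = (1/n)·A·R^(2/3)·S^(1/2) = (1/0.031) × 10.93 × 1.011^(2/3) × 0.0094^(1/2) = 34.42 m³/s

34.4 m³/s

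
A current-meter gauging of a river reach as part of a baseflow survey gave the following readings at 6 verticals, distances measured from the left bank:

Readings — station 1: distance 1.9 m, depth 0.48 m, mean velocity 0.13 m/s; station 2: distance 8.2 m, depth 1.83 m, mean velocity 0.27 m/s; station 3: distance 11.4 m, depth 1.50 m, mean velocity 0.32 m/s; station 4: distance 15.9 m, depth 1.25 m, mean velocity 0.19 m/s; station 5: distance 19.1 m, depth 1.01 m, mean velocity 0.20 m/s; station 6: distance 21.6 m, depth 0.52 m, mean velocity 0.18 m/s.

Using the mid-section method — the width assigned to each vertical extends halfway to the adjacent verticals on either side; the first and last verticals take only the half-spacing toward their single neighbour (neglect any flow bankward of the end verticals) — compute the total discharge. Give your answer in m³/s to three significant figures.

w_1 = (8.2 − 1.9)/2 = 3.15 m; q_1 = 0.13 × 0.48 × 3.15 = 0.1966 m³/s
w_2 = (11.4 − 1.9)/2 = 4.75 m; q_2 = 0.27 × 1.83 × 4.75 = 2.347 m³/s
w_3 = (15.9 − 8.2)/2 = 3.85 m; q_3 = 0.32 × 1.50 × 3.85 = 1.848 m³/s
w_4 = (19.1 − 11.4)/2 = 3.85 m; q_4 = 0.19 × 1.25 × 3.85 = 0.9144 m³/s
w_5 = (21.6 − 15.9)/2 = 2.85 m; q_5 = 0.20 × 1.01 × 2.85 = 0.5757 m³/s
w_6 = (21.6 − 19.1)/2 = 1.25 m; q_6 = 0.18 × 0.52 × 1.25 = 0.1170 m³/s
Q = Σ qᵢ = 5.999 m³/s

6.00 m³/s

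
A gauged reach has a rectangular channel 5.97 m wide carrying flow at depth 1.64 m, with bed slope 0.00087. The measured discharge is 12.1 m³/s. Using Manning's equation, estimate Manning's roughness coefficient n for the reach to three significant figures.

0.0248

A = b·y = 5.97 × 1.64 = 9.791 m²
P = b + 2y = 5.97 + 2×1.64 = 9.250 m
R = A/P = 9.791/9.250 = 1.058 m
n = (1/Q)·A·R^(2/3)·S^(1/2) = (1/12.1) × 9.791 × 1.039 × 0.02950 = 0.02479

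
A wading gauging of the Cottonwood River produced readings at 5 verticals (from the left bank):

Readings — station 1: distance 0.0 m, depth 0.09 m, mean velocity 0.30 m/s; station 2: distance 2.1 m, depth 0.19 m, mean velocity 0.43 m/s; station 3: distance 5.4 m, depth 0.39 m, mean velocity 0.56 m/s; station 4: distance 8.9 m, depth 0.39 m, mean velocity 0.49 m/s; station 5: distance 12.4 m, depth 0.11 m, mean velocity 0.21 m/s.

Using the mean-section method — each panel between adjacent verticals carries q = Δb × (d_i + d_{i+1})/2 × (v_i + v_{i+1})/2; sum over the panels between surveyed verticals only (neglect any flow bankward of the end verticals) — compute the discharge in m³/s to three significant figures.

1.60 m³/s

Panel 1-2: Δb = 2.1 m, d̄ = (0.09+0.19)/2 = 0.14, v̄ = (0.30+0.43)/2 = 0.365 → q = 2.1×0.14×0.365 = 0.1073 m³/s
Panel 2-3: Δb = 3.3 m, d̄ = (0.19+0.39)/2 = 0.29, v̄ = (0.43+0.56)/2 = 0.495 → q = 3.3×0.29×0.495 = 0.4737 m³/s
Panel 3-4: Δb = 3.5 m, d̄ = (0.39+0.39)/2 = 0.39, v̄ = (0.56+0.49)/2 = 0.525 → q = 3.5×0.39×0.525 = 0.7166 m³/s
Panel 4-5: Δb = 3.5 m, d̄ = (0.39+0.11)/2 = 0.25, v̄ = (0.49+0.21)/2 = 0.35 → q = 3.5×0.25×0.35 = 0.3063 m³/s
Q = Σ q = 1.604 m³/s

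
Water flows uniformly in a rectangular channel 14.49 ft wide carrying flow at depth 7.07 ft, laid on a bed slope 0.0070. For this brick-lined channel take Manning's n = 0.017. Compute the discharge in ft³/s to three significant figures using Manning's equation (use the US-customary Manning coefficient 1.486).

1750 ft³/s

A = b·y = 14.49 × 7.07 = 102.4 ft²
P = b + 2y = 14.49 + 2×7.07 = 28.63 ft
R = A/P = 102.4/28.63 = 3.578 ft
Q = (1.486/n)·A·R^(2/3)·S^(1/2) = (1.486/0.017) × 102.4 × 3.578^(2/3) × 0.0070^(1/2) = 1753 ft³/s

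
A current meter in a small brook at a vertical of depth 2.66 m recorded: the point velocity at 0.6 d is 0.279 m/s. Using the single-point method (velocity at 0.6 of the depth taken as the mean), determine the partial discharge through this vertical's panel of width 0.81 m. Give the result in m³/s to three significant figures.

v̄ = v₀.₆ = 0.279 m/s
q = v̄ × d × w = 0.2790 × 2.66 × 0.81 = 0.6011 m³/s

0.601 m³/s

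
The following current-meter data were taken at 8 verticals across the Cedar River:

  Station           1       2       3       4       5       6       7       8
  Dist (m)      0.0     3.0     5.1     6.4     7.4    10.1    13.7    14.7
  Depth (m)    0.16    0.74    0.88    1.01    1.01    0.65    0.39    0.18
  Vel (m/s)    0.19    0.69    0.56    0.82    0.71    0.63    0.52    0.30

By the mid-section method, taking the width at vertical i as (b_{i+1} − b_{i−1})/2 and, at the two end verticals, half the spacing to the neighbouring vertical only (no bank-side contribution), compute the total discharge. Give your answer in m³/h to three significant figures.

22500 m³/h

w_1 = (3.0 − 0.0)/2 = 1.5 m; q_1 = 0.19 × 0.16 × 1.5 = 0.04560 m³/s
w_2 = (5.1 − 0.0)/2 = 2.55 m; q_2 = 0.69 × 0.74 × 2.55 = 1.302 m³/s
w_3 = (6.4 − 3.0)/2 = 1.7 m; q_3 = 0.56 × 0.88 × 1.7 = 0.8378 m³/s
w_4 = (7.4 − 5.1)/2 = 1.15 m; q_4 = 0.82 × 1.01 × 1.15 = 0.9524 m³/s
w_5 = (10.1 − 6.4)/2 = 1.85 m; q_5 = 0.71 × 1.01 × 1.85 = 1.327 m³/s
w_6 = (13.7 − 7.4)/2 = 3.15 m; q_6 = 0.63 × 0.65 × 3.15 = 1.290 m³/s
w_7 = (14.7 − 10.1)/2 = 2.3 m; q_7 = 0.52 × 0.39 × 2.3 = 0.4664 m³/s
w_8 = (14.7 − 13.7)/2 = 0.5 m; q_8 = 0.30 × 0.18 × 0.5 = 0.02700 m³/s
Q = Σ qᵢ = 6.248 m³/s
= 6.248 × 3600 = 22490 m³/h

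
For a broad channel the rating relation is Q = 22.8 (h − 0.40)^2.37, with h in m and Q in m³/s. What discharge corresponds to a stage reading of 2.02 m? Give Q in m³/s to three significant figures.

71.5 m³/s

Q = 22.8 × (2.02 − 0.40)^2.37 = 22.8 × 1.62^2.37 = 71.53 m³/s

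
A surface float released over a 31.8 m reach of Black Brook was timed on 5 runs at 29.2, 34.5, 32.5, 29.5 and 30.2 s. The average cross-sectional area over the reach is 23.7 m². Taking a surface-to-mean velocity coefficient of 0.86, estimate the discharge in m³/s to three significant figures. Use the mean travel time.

20.8 m³/s

t̄ = (29.2 + 34.5 + 32.5 + 29.5 + 30.2) / 5 = 31.18 s
v_surface = L / t̄ = 31.8 / 31.18 = 1.020 m/s
v_mean = 0.86 × 1.020 = 0.8771 m/s
Q = A × v_mean = 23.7 × 0.8771 = 20.79 m³/s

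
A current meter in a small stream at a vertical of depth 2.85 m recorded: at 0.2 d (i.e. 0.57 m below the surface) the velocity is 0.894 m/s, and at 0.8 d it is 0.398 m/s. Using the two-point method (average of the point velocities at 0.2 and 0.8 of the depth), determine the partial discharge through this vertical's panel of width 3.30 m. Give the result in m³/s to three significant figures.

v̄ = (0.894 + 0.398) / 2 = 0.6460 m/s
q = v̄ × d × w = 0.6460 × 2.85 × 3.30 = 6.076 m³/s

6.08 m³/s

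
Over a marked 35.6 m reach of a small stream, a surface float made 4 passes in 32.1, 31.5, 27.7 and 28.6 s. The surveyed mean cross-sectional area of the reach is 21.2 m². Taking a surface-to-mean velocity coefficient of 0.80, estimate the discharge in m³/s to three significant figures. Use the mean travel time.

t̄ = (32.1 + 31.5 + 27.7 + 28.6) / 4 = 29.975 s
v_surface = L / t̄ = 35.6 / 29.975 = 1.188 m/s
v_mean = 0.80 × 1.188 = 0.9501 m/s
Q = A × v_mean = 21.2 × 0.9501 = 20.14 m³/s

20.1 m³/s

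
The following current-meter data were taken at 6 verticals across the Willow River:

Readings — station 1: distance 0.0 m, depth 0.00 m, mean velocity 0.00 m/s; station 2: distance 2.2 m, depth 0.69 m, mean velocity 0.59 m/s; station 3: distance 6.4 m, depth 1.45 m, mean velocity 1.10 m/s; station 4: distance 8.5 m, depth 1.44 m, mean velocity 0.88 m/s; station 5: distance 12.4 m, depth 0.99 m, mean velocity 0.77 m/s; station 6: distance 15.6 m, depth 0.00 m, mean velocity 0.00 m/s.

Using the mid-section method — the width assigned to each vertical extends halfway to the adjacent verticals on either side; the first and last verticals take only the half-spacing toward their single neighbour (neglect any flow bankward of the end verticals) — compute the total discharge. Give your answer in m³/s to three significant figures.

w_2 = (6.4 − 0.0)/2 = 3.2 m; q_2 = 0.59 × 0.69 × 3.2 = 1.303 m³/s
w_3 = (8.5 − 2.2)/2 = 3.15 m; q_3 = 1.10 × 1.45 × 3.15 = 5.024 m³/s
w_4 = (12.4 − 6.4)/2 = 3 m; q_4 = 0.88 × 1.44 × 3 = 3.802 m³/s
w_5 = (15.6 − 8.5)/2 = 3.55 m; q_5 = 0.77 × 0.99 × 3.55 = 2.706 m³/s
Stations 1, 6 contribute zero (depth or velocity is 0).
Q = Σ qᵢ = 12.83 m³/s

12.8 m³/s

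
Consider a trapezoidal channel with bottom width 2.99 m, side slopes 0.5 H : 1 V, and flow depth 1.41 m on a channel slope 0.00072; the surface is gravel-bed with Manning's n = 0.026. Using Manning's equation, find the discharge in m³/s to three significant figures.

A = (b + z·y)·y = (2.99 + 0.5×1.41)×1.41 = 5.210 m²
P = b + 2y√(1+z²) = 2.99 + 2×1.41×√(1+0.5²) = 6.143 m
R = A/P = 5.210/6.143 = 0.8481 m
Q = (1/n)·A·R^(2/3)·S^(1/2) = (1/0.026) × 5.210 × 0.8481^(2/3) × 0.00072^(1/2) = 4.818 m³/s

4.82 m³/s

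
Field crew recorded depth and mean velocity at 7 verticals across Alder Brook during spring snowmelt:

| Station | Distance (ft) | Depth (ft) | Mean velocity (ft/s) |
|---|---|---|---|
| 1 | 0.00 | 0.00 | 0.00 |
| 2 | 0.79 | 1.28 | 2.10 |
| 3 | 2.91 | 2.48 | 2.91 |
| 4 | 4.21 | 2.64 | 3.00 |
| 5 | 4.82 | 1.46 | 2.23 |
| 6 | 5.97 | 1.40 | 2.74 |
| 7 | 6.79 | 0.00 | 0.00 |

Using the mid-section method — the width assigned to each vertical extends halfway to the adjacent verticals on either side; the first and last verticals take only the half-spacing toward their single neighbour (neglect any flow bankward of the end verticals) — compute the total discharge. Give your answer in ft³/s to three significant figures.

w_2 = (2.91 − 0.00)/2 = 1.455 ft; q_2 = 2.10 × 1.28 × 1.455 = 3.911 ft³/s
w_3 = (4.21 − 0.79)/2 = 1.71 ft; q_3 = 2.91 × 2.48 × 1.71 = 12.34 ft³/s
w_4 = (4.82 − 2.91)/2 = 0.955 ft; q_4 = 3.00 × 2.64 × 0.955 = 7.564 ft³/s
w_5 = (5.97 − 4.21)/2 = 0.88 ft; q_5 = 2.23 × 1.46 × 0.88 = 2.865 ft³/s
w_6 = (6.79 − 4.82)/2 = 0.985 ft; q_6 = 2.74 × 1.40 × 0.985 = 3.778 ft³/s
Stations 1, 7 contribute zero (depth or velocity is 0).
Q = Σ qᵢ = 30.46 ft³/s

30.5 ft³/s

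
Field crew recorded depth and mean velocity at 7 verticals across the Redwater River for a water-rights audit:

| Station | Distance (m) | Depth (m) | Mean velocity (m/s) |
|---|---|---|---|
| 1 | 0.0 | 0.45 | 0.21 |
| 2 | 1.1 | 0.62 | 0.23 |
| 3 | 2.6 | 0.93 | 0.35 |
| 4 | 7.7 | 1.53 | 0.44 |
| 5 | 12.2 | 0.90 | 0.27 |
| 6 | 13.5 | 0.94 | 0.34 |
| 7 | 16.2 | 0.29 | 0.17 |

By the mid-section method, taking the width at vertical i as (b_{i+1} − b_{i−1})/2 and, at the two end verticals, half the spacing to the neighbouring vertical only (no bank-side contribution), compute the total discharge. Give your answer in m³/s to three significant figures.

w_1 = (1.1 − 0.0)/2 = 0.55 m; q_1 = 0.21 × 0.45 × 0.55 = 0.05198 m³/s
w_2 = (2.6 − 0.0)/2 = 1.3 m; q_2 = 0.23 × 0.62 × 1.3 = 0.1854 m³/s
w_3 = (7.7 − 1.1)/2 = 3.3 m; q_3 = 0.35 × 0.93 × 3.3 = 1.074 m³/s
w_4 = (12.2 − 2.6)/2 = 4.8 m; q_4 = 0.44 × 1.53 × 4.8 = 3.231 m³/s
w_5 = (13.5 − 7.7)/2 = 2.9 m; q_5 = 0.27 × 0.90 × 2.9 = 0.7047 m³/s
w_6 = (16.2 − 12.2)/2 = 2 m; q_6 = 0.34 × 0.94 × 2 = 0.6392 m³/s
w_7 = (16.2 − 13.5)/2 = 1.35 m; q_7 = 0.17 × 0.29 × 1.35 = 0.06656 m³/s
Q = Σ qᵢ = 5.953 m³/s

5.95 m³/s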